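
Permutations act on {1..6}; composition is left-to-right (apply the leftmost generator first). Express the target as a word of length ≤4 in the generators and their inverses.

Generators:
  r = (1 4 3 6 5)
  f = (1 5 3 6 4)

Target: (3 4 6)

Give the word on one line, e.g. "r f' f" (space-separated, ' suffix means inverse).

r f

  after r: (1 4 3 6 5)
  after f: (3 4 6)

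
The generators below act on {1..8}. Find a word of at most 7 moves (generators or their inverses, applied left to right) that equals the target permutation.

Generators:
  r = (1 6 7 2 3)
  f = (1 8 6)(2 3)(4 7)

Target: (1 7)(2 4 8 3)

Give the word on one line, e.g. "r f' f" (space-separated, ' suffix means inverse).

r' f' r' f f

  after r': (1 3 2 7 6)
  after f': (1 2 4 7 8)
  after r': (1 7 8 3 2 4 6)
  after f: (1 4)(2 7 6 8)
  after f: (1 7)(2 4 8 3)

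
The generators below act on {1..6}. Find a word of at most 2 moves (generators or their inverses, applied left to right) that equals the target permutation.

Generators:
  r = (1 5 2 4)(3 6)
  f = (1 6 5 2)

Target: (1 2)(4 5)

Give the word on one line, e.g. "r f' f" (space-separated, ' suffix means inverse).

  after r': (1 4 2 5)(3 6)
  after r': (1 2)(4 5)

r' r'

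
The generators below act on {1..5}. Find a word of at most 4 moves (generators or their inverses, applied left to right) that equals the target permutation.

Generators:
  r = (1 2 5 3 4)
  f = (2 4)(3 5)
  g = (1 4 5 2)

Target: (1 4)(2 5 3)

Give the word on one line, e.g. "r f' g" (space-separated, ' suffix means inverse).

  after r: (1 2 5 3 4)
  after r: (1 5 4 2 3)
  after g: (1 2 3 4)
  after f: (1 4)(2 5 3)

r r g f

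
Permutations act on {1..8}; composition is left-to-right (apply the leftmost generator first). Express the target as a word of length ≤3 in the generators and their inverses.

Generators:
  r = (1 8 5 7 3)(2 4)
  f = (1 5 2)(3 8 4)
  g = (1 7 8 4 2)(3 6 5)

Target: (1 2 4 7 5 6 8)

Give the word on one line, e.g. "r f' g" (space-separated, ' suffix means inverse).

  after g': (1 2 4 8 7)(3 5 6)
  after r: (1 4 5 6)(3 7 8)
  after r: (1 2 4 7 5 6 8)

g' r r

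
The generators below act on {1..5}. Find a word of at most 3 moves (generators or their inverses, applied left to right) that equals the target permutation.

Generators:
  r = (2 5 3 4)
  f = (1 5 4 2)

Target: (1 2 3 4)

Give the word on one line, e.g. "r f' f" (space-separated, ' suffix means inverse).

r' r' f'

  after r': (2 4 3 5)
  after r': (2 3)(4 5)
  after f': (1 2 3 4)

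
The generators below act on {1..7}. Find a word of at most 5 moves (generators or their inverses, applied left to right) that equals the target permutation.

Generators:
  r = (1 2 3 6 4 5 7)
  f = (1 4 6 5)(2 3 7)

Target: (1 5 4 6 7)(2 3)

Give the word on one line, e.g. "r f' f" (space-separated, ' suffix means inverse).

r f r r r

  after r: (1 2 3 6 4 5 7)
  after f: (1 3 5 2 7 4)
  after r: (1 6 4 2)(3 7 5)
  after r: (1 4 3)(5 6)
  after r: (1 5 4 6 7)(2 3)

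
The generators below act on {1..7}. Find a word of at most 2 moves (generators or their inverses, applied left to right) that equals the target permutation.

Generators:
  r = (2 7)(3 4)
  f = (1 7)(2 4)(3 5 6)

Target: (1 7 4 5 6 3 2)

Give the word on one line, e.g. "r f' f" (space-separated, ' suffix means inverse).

r f

  after r: (2 7)(3 4)
  after f: (1 7 4 5 6 3 2)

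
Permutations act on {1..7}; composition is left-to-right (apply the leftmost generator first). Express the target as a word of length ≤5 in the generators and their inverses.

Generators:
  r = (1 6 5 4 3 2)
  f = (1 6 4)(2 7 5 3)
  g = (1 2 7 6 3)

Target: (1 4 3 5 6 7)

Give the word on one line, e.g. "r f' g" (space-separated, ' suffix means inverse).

  after f: (1 6 4)(2 7 5 3)
  after r': (2 7 6 5 4)
  after f': (1 4 3 5 6 7)

f r' f'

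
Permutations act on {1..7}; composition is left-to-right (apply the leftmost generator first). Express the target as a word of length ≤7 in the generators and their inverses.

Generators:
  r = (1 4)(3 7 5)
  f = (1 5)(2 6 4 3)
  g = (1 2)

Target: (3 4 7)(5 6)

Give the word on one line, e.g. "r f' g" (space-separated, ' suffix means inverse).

r f g r' f'

  after r: (1 4)(3 7 5)
  after f: (1 3 7)(2 6 4 5)
  after g: (1 3 7 2 6 4 5)
  after r': (1 5 4 7 2 6)
  after f': (3 4 7)(5 6)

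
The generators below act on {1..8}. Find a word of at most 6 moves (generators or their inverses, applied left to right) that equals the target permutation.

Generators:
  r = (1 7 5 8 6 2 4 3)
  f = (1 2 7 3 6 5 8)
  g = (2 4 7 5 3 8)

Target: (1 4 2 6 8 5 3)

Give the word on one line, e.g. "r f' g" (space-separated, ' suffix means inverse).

g g r' r' f

  after g: (2 4 7 5 3 8)
  after g: (2 7 3)(4 5 8)
  after r': (1 3 6 8 2)(4 7)
  after r': (1 4)(2 3 8 6 5 7)
  after f: (1 4 2 6 8 5 3)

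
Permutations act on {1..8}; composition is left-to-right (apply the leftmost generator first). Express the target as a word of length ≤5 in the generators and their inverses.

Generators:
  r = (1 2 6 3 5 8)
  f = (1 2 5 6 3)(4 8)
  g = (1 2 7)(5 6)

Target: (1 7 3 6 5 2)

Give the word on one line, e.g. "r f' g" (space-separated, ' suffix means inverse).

g' f g f g

  after g': (1 7 2)(5 6)
  after f: (1 7 5 3)(4 8)
  after g: (2 7 6 5 3)(4 8)
  after f: (1 2 7 3 5)
  after g: (1 7 3 6 5 2)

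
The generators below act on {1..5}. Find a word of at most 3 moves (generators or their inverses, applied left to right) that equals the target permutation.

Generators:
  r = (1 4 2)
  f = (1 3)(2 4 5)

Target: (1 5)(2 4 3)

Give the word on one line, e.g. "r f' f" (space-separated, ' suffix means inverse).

  after r': (1 2 4)
  after f': (1 5 4 3)
  after r': (1 5)(2 4 3)

r' f' r'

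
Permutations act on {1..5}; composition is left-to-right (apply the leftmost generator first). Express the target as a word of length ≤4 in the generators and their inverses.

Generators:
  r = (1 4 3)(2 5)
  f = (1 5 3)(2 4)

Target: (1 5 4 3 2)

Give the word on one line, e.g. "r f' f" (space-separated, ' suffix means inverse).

r' f'

  after r': (1 3 4)(2 5)
  after f': (1 5 4 3 2)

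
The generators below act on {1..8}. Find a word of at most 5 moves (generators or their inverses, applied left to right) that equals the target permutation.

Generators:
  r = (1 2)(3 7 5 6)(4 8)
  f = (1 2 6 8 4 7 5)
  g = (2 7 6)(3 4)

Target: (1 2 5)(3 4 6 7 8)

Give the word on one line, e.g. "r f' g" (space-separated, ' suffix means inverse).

r' g' f'

  after r': (1 2)(3 6 5 7)(4 8)
  after g': (1 6 5 2)(3 7 4 8)
  after f': (1 2 5)(3 4 6 7 8)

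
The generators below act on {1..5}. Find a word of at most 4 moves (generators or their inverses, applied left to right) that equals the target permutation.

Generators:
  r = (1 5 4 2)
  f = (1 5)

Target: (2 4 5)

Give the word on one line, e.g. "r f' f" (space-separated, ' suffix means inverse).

  after r: (1 5 4 2)
  after f: (2 5 4)
  after r: (1 5 2 4)
  after f': (2 4 5)

r f r f'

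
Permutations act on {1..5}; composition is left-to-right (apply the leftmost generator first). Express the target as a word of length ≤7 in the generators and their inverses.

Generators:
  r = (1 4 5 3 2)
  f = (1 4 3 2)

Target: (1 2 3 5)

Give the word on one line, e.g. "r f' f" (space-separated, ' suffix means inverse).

f' f' f' r' r'

  after f': (1 2 3 4)
  after f': (1 3)(2 4)
  after f': (1 4 3 2)
  after r': (4 5)
  after r': (1 2 3 5)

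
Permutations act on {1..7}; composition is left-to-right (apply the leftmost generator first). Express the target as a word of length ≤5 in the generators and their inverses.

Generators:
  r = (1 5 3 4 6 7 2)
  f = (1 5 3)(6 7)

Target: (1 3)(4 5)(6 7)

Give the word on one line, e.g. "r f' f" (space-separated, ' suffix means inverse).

f r' f' f' r

  after f: (1 5 3)(6 7)
  after r': (2 7 4 3)
  after f': (1 3 2 6 7 4 5)
  after f': (1 5 3 2 7 4)
  after r: (1 3)(4 5)(6 7)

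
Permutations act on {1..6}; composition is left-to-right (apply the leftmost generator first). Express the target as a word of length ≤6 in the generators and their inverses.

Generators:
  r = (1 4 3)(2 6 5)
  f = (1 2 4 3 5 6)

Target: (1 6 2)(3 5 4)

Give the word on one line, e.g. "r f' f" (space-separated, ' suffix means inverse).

  after r': (1 3 4)(2 5 6)
  after f': (1 4 6)(2 3)
  after r': (2 4)(3 5 6)
  after f: (1 2 3 6 5)
  after r: (1 6 2)(3 5 4)

r' f' r' f r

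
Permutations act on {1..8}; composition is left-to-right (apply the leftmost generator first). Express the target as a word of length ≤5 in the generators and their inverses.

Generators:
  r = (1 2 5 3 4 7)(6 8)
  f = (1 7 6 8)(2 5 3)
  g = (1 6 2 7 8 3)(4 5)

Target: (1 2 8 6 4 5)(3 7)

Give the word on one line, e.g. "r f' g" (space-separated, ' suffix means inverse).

  after f': (1 8 6 7)(2 3 5)
  after g': (1 7 3 4 5 6 2 8)
  after f': (2 6 3 4)(5 7)
  after r: (1 2 8 6 4 5)(3 7)

f' g' f' r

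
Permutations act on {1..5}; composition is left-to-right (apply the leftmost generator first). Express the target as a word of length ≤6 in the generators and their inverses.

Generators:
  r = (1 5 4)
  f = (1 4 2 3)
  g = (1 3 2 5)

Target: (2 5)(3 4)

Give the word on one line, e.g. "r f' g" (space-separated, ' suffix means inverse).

f g' f g r'

  after f: (1 4 2 3)
  after g': (1 4 3 5 2)
  after f: (1 2 4)(3 5)
  after g: (1 5 2 4 3)
  after r': (2 5)(3 4)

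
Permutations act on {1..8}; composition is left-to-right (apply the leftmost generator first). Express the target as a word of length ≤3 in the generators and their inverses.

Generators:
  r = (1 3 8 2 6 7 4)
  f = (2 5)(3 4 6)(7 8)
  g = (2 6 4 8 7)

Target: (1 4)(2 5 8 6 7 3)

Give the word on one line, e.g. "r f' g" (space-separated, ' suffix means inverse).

f' r'

  after f': (2 5)(3 6 4)(7 8)
  after r': (1 4)(2 5 8 6 7 3)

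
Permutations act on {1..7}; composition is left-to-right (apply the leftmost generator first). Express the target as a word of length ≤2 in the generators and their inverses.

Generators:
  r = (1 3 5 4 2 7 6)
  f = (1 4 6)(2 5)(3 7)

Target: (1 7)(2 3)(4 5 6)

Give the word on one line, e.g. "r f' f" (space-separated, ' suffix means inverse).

r f

  after r: (1 3 5 4 2 7 6)
  after f: (1 7)(2 3)(4 5 6)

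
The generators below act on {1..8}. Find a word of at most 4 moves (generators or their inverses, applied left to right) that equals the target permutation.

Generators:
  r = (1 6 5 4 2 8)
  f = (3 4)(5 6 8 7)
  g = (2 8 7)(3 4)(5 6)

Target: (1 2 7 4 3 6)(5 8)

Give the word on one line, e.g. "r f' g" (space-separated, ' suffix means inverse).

  after g': (2 7 8)(3 4)(5 6)
  after r': (1 8 4 3 5)(2 7)
  after r': (1 2 7 4 3 6)(5 8)

g' r' r'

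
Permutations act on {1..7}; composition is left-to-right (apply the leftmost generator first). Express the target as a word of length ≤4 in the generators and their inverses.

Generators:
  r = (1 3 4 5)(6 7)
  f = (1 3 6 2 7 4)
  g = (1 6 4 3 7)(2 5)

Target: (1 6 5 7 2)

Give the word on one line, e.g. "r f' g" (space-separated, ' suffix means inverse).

  after f: (1 3 6 2 7 4)
  after r: (1 4 3 7 5)(2 6)
  after g': (1 6 5 7 2)

f r g'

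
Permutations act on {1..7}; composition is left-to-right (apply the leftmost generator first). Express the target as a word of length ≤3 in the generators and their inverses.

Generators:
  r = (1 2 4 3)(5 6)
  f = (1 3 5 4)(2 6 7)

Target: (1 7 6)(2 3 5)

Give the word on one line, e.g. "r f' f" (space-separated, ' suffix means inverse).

r f f

  after r: (1 2 4 3)(5 6)
  after f: (1 6 4 5 7 2)
  after f: (1 7 6)(2 3 5)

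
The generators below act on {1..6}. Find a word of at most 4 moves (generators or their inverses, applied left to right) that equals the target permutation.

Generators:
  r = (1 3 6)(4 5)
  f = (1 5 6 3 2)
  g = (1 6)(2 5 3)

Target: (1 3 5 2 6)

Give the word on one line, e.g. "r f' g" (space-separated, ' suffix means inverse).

f f f

  after f: (1 5 6 3 2)
  after f: (1 6 2 5 3)
  after f: (1 3 5 2 6)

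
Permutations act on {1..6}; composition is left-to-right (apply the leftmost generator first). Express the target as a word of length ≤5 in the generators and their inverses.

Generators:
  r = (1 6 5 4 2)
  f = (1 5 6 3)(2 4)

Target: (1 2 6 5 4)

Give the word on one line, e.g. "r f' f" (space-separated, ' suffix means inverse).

  after r': (1 2 4 5 6)
  after f': (1 4)(3 6)
  after r: (1 2)(3 5 4 6)
  after f': (1 4 5 2 3)
  after f': (1 2 6 5 4)

r' f' r f' f'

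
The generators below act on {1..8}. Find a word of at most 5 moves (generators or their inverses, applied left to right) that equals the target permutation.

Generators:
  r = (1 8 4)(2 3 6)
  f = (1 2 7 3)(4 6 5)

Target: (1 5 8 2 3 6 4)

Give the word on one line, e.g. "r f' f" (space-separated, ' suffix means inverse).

f r' f

  after f: (1 2 7 3)(4 6 5)
  after r': (1 6 5 8)(2 7)(3 4)
  after f: (1 5 8 2 3 6 4)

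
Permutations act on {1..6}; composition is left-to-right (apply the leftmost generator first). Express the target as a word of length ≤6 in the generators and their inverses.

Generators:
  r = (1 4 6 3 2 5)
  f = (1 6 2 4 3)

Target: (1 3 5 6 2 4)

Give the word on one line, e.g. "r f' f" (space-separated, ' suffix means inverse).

  after r': (1 5 2 3 6 4)
  after r': (1 2 6)(3 4 5)
  after f': (1 6 3 2)(4 5)
  after r: (1 3 5 6 2 4)

r' r' f' r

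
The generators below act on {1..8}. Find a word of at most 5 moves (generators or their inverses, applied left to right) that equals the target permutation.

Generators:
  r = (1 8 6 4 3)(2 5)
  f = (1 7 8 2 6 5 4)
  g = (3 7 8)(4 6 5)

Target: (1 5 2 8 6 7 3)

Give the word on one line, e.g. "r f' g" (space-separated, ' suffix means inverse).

r r g' f'

  after r: (1 8 6 4 3)(2 5)
  after r: (1 6 3 8 4)
  after g': (1 4)(3 7)(5 6 8)
  after f': (1 5 2 8 6 7 3)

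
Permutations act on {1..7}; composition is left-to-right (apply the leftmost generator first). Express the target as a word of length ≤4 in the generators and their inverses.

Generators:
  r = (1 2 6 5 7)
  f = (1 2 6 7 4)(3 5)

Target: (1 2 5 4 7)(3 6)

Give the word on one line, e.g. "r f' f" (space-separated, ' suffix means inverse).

r f r'

  after r: (1 2 6 5 7)
  after f: (1 6 3 5 4)(2 7)
  after r': (1 2 5 4 7)(3 6)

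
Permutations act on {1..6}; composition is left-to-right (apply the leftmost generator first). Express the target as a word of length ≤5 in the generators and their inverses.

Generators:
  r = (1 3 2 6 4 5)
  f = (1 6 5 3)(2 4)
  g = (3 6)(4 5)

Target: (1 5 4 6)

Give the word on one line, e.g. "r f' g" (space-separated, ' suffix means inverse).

  after f': (1 3 5 6)(2 4)
  after g: (1 6)(2 5 3 4)
  after f': (2 6 3)
  after r': (1 5 4 6)

f' g f' r'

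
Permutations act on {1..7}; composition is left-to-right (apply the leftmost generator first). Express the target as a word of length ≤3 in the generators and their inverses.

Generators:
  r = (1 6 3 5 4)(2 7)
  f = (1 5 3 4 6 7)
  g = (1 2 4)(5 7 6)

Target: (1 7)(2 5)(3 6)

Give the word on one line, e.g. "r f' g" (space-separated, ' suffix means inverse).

r g g

  after r: (1 6 3 5 4)(2 7)
  after g: (1 5)(2 6 3 7 4)
  after g: (1 7)(2 5)(3 6)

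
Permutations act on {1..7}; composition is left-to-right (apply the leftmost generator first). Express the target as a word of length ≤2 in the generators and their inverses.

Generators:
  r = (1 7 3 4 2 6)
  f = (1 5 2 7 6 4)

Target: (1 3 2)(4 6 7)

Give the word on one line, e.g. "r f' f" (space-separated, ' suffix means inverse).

  after r: (1 7 3 4 2 6)
  after r: (1 3 2)(4 6 7)

r r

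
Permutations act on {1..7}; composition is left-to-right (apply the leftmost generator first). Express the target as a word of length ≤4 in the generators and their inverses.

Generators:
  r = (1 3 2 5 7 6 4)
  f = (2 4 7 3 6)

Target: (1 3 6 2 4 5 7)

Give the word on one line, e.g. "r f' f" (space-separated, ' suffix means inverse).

  after f': (2 6 3 7 4)
  after r: (1 3 6 2 4 5 7)

f' r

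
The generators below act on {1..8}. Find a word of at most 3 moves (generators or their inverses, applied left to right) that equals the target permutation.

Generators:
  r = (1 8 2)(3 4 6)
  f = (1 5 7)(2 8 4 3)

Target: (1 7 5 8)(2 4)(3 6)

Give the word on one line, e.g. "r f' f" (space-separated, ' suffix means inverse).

f' r

  after f': (1 7 5)(2 3 4 8)
  after r: (1 7 5 8)(2 4)(3 6)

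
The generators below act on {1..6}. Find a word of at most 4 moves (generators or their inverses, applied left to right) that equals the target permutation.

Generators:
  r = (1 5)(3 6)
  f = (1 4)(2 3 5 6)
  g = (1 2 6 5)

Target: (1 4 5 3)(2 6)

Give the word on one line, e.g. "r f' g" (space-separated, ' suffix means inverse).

  after f: (1 4)(2 3 5 6)
  after r': (1 4 5 3)(2 6)

f r'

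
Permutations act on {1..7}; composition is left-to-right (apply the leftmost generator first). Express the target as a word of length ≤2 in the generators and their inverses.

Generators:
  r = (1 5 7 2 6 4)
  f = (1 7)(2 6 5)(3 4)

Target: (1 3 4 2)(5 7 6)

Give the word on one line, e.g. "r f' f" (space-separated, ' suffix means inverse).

r' f'

  after r': (1 4 6 2 7 5)
  after f': (1 3 4 2)(5 7 6)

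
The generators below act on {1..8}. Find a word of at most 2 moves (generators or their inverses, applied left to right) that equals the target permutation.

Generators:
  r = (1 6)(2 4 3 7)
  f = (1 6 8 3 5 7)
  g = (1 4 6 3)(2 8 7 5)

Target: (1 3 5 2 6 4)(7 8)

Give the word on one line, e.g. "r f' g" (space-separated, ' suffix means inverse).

  after r: (1 6)(2 4 3 7)
  after g: (1 3 5 2 6 4)(7 8)

r g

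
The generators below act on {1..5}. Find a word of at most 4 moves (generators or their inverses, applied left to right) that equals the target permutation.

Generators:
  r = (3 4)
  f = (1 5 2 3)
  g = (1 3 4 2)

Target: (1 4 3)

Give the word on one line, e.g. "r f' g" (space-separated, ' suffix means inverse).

g' f r f'

  after g': (1 2 4 3)
  after f: (1 3 5 2 4)
  after r: (1 4)(2 3 5)
  after f': (1 4 3)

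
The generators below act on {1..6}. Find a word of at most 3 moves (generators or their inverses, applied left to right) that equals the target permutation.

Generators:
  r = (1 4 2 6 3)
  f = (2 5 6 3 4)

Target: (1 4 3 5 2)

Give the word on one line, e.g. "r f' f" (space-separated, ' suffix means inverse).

f' r' f

  after f': (2 4 3 6 5)
  after r': (1 3 2)(4 6 5)
  after f: (1 4 3 5 2)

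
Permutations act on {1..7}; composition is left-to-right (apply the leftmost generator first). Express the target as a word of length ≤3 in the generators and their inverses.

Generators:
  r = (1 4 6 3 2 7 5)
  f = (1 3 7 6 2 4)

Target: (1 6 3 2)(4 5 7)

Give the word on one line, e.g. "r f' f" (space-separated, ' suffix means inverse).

f r'

  after f: (1 3 7 6 2 4)
  after r': (1 6 3 2)(4 5 7)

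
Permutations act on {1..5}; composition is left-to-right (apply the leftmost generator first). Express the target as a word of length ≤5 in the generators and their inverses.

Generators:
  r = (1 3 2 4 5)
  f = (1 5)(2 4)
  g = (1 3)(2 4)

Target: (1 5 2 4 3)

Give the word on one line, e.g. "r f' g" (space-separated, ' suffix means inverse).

  after r': (1 5 4 2 3)
  after g: (1 5 2)
  after f': (2 5 4)
  after r': (1 5 2 4 3)

r' g f' r'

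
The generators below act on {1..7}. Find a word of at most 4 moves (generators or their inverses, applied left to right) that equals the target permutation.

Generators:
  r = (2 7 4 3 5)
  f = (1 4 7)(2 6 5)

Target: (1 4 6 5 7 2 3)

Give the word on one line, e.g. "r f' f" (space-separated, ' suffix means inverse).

  after r': (2 5 3 4 7)
  after r': (2 3 7 5 4)
  after f: (1 4 6 5 7 2 3)

r' r' f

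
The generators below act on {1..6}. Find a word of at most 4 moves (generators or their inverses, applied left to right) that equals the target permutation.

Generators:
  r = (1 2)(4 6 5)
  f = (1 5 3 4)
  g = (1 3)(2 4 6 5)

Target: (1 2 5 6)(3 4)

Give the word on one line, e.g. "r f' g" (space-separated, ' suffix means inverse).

  after r': (1 2)(4 5 6)
  after f: (1 2 5 6)(3 4)

r' f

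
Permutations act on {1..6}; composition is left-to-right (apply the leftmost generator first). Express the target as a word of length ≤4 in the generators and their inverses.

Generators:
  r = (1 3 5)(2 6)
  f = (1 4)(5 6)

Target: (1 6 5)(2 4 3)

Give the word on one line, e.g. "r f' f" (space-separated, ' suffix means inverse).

r f r f

  after r: (1 3 5)(2 6)
  after f: (1 3 6 2 5 4)
  after r: (1 5 4 3 2)
  after f: (1 6 5)(2 4 3)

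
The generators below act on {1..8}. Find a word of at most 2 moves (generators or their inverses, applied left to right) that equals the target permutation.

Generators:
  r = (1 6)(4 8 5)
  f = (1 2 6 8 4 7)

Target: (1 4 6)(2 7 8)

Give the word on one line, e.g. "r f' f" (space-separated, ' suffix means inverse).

f' f'

  after f': (1 7 4 8 6 2)
  after f': (1 4 6)(2 7 8)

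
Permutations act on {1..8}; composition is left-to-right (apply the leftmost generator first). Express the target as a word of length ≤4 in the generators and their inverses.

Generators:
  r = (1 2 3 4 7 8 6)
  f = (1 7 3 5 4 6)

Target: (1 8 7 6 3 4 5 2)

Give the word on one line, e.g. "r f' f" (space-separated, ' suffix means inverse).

  after f': (1 6 4 5 3 7)
  after r': (1 8 7 6 3 4 5 2)

f' r'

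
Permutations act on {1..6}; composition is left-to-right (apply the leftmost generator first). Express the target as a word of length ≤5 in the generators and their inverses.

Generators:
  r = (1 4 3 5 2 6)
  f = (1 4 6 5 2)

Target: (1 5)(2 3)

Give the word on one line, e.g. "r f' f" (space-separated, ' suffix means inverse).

f r r

  after f: (1 4 6 5 2)
  after r: (1 3 5 6 2 4)
  after r: (1 5)(2 3)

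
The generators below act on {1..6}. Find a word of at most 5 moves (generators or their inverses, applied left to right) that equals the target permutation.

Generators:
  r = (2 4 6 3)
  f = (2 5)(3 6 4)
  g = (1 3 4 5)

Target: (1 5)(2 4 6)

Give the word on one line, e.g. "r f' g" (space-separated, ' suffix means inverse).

f r' g'

  after f: (2 5)(3 6 4)
  after r': (2 5 3 4 6)
  after g': (1 5)(2 4 6)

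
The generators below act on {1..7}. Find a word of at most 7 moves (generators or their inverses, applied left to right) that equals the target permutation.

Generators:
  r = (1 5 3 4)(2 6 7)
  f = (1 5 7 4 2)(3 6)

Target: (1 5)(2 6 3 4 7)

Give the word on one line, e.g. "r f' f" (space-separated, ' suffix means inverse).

  after r: (1 5 3 4)(2 6 7)
  after f: (1 7)(2 3)(4 5 6)
  after r: (1 2 4 3 6)(5 7)
  after f: (4 6 5)
  after r: (1 5)(2 6 3 4 7)

r f r f r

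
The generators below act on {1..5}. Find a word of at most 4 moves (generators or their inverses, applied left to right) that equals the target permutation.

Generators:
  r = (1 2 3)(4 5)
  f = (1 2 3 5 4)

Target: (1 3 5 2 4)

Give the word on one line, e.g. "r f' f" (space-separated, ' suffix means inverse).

  after r': (1 3 2)(4 5)
  after f': (1 2 4 3)
  after f': (2 5 3 4)
  after r': (1 3 5 2 4)

r' f' f' r'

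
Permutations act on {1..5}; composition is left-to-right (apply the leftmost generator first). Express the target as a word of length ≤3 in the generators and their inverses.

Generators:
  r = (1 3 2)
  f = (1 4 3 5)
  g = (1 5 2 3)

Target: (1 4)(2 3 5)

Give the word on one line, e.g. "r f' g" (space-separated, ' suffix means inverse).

f r r

  after f: (1 4 3 5)
  after r: (1 4 2)(3 5)
  after r: (1 4)(2 3 5)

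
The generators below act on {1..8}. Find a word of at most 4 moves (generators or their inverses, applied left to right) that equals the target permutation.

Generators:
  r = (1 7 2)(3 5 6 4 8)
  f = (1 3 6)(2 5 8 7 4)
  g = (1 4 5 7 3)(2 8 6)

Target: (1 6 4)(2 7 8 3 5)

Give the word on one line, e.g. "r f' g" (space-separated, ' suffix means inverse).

  after f': (1 6 3)(2 4 7 8 5)
  after g': (1 8 4 5 6 7 2)
  after g': (1 2 3 7 6 5 8)
  after g': (1 6 4)(2 7 8 3 5)

f' g' g' g'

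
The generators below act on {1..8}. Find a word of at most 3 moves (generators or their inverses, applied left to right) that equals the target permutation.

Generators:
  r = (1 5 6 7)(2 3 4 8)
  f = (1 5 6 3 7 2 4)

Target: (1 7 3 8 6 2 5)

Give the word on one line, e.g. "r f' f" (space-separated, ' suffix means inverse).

r f' r'

  after r: (1 5 6 7)(2 3 4 8)
  after f': (2 6 3)(4 8 7)
  after r': (1 7 3 8 6 2 5)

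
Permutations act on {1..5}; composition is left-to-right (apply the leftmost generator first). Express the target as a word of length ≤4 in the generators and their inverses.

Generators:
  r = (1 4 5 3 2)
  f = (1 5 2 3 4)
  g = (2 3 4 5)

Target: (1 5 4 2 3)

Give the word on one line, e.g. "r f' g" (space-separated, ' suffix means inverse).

r g' f' g'

  after r: (1 4 5 3 2)
  after g': (1 3 5 2)
  after f': (1 2 4 3)
  after g': (1 5 4 2 3)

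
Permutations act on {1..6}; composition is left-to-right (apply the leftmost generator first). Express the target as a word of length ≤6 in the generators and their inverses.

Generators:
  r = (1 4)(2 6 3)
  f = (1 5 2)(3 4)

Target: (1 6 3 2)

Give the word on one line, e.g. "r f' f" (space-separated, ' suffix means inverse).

  after f: (1 5 2)(3 4)
  after r': (1 5 3)(2 4 6)
  after f: (1 2 3 5 4 6)
  after r: (1 6 4 3 5)
  after f: (1 6 3 2)

f r' f r f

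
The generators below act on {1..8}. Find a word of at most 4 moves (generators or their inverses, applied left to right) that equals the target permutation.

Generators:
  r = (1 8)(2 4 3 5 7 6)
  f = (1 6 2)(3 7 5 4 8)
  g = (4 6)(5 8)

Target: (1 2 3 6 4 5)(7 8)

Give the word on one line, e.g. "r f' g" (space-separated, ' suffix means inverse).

  after r': (1 8)(2 6 7 5 3 4)
  after r': (2 7 3)(4 6 5)
  after g: (2 7 3)(5 6 8)
  after f': (1 2 3 6 4 5)(7 8)

r' r' g f'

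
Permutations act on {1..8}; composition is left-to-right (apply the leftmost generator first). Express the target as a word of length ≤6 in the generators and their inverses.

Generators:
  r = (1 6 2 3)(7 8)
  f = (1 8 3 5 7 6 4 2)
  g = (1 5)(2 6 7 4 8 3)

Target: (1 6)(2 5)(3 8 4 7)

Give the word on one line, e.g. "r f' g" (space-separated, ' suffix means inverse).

  after g: (1 5)(2 6 7 4 8 3)
  after g: (2 7 8)(3 6 4)
  after f': (1 2 5 3 7)(4 8)
  after r': (1 6)(2 5)(3 8 4 7)

g g f' r'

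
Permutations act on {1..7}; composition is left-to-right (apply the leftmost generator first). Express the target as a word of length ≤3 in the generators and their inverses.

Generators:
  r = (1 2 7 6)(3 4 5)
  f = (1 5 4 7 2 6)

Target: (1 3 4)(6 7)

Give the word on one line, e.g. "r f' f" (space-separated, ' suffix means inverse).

  after f: (1 5 4 7 2 6)
  after r': (1 4 2 7)(3 5)
  after r': (1 3 4)(6 7)

f r' r'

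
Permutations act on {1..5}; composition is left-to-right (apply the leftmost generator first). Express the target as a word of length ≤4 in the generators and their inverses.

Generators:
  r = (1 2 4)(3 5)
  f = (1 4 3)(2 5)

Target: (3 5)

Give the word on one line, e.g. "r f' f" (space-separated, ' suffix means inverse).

  after r: (1 2 4)(3 5)
  after r: (1 4 2)
  after r: (3 5)

r r r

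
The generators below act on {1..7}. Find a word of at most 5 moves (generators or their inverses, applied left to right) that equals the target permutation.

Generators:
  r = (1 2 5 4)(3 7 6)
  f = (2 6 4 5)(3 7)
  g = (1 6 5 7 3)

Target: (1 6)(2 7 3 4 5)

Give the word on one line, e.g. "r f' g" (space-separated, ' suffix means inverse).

f r f

  after f: (2 6 4 5)(3 7)
  after r: (1 2 3 6)
  after f: (1 6)(2 7 3 4 5)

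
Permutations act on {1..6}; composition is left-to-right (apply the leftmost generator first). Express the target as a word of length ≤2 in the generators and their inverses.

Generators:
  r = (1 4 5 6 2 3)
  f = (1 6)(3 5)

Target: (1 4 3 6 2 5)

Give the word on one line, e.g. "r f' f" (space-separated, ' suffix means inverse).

  after r: (1 4 5 6 2 3)
  after f': (1 4 3 6 2 5)

r f'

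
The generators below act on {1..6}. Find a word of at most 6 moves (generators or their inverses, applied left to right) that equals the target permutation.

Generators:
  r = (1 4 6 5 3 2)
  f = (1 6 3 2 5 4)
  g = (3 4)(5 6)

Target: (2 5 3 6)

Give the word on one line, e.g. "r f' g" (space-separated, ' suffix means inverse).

f g f r'

  after f: (1 6 3 2 5 4)
  after g: (1 5 3 2 6 4)
  after f: (1 4 6)(2 3 5)
  after r': (2 5 3 6)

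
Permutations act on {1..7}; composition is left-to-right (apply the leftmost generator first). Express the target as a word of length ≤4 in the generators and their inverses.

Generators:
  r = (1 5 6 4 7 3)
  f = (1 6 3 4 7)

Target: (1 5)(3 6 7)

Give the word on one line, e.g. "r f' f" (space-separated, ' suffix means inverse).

  after f: (1 6 3 4 7)
  after r': (1 5)(3 6 7)

f r'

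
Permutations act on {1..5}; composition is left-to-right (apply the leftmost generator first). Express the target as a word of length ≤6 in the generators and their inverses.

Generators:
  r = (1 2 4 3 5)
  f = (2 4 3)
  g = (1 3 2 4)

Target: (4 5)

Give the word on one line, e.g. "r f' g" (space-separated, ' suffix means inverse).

  after r': (1 5 3 4 2)
  after r': (1 3 2 5 4)
  after r': (1 4 5 2 3)
  after g: (4 5)

r' r' r' g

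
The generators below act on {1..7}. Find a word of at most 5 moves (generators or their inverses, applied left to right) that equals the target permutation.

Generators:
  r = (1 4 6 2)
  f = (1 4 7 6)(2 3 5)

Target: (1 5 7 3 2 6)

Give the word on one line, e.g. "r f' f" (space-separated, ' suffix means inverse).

  after r': (1 2 6 4)
  after f: (1 3 5 2)(6 7)
  after r: (1 3 5)(2 4 6 7)
  after f': (1 2)(4 7 5 6)
  after f': (1 5 7 3 2 6)

r' f r f' f'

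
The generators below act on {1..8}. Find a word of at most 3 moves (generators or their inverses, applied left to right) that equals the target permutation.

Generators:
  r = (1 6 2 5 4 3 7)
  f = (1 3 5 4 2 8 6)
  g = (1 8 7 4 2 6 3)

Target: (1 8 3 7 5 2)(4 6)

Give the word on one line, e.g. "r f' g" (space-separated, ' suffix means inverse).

  after g: (1 8 7 4 2 6 3)
  after r': (1 8 3 7 5 2)(4 6)

g r'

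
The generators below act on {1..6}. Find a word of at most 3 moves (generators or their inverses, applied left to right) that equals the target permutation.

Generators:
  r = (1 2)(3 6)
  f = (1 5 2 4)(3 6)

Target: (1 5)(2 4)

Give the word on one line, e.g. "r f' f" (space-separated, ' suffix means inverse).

  after f: (1 5 2 4)(3 6)
  after r': (1 5)(2 4)

f r'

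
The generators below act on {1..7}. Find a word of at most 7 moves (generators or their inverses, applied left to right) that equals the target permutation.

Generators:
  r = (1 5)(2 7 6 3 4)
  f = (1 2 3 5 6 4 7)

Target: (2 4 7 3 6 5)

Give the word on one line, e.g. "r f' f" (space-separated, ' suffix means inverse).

r f' r r f'

  after r: (1 5)(2 7 6 3 4)
  after f': (1 3 6 2 4)(5 7)
  after r: (1 4 5 6 7)
  after r: (1 2 7 5 3 4)
  after f': (2 4 7 3 6 5)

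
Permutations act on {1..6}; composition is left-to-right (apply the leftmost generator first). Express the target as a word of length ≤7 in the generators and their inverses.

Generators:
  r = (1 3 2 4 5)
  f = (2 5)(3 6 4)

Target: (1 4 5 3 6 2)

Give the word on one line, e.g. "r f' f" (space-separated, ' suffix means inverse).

  after f': (2 5)(3 4 6)
  after r': (1 5 3 2 4 6)
  after f: (1 2 3 5 6)
  after r': (1 3 4 2)(5 6)
  after f': (1 4 5 3 6 2)

f' r' f r' f'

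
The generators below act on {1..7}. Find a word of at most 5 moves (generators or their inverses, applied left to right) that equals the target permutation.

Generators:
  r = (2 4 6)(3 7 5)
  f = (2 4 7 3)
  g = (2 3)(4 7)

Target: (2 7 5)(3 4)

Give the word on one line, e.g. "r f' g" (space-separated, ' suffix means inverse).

g' r' f' r r

  after g': (2 3)(4 7)
  after r': (2 5 7)(3 6 4)
  after f': (2 5 4 7 3 6)
  after r: (2 3)(4 5 6)
  after r: (2 7 5)(3 4)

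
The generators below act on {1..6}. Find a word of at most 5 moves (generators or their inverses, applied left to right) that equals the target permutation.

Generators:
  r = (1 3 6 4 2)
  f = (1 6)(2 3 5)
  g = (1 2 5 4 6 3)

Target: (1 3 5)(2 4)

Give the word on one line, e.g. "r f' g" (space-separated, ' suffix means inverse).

  after g: (1 2 5 4 6 3)
  after g: (1 5 6)(2 4 3)
  after f': (1 3 5)(2 4)

g g f'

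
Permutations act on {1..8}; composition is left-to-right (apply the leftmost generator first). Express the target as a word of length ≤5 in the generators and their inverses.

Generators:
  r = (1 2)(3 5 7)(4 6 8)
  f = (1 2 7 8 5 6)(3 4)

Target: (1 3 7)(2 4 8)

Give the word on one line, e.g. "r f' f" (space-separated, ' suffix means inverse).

  after f': (1 6 5 8 7 2)(3 4)
  after f': (1 5 7)(2 6 8)
  after r: (1 7 2 8)(3 5)(4 6)
  after r: (1 3 7)(2 4 8)

f' f' r r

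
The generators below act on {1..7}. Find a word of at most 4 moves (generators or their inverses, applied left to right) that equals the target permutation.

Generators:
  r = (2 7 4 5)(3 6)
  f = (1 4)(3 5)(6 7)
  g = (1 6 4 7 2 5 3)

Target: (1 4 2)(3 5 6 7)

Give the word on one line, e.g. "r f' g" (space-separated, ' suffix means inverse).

  after r: (2 7 4 5)(3 6)
  after r: (2 4)(5 7)
  after f: (1 4 2)(3 5 6 7)

r r f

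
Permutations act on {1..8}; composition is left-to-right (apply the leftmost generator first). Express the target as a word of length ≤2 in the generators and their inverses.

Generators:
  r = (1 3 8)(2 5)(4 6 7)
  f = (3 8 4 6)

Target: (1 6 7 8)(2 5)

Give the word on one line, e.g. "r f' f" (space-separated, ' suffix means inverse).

r f'

  after r: (1 3 8)(2 5)(4 6 7)
  after f': (1 6 7 8)(2 5)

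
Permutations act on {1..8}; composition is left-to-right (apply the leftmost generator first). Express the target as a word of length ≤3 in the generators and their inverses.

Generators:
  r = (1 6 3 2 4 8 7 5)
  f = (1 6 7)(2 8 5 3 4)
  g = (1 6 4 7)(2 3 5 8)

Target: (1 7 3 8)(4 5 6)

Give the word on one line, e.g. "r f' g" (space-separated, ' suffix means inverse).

  after r: (1 6 3 2 4 8 7 5)
  after f: (1 7 3 8)(4 5 6)

r f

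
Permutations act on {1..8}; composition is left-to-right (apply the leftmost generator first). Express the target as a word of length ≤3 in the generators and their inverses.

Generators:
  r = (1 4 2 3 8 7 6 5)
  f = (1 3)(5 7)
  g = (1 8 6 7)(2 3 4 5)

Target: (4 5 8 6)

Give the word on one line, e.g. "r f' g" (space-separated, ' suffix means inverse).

f' r g'

  after f': (1 3)(5 7)
  after r: (1 8 7)(2 3 4)(5 6)
  after g': (4 5 8 6)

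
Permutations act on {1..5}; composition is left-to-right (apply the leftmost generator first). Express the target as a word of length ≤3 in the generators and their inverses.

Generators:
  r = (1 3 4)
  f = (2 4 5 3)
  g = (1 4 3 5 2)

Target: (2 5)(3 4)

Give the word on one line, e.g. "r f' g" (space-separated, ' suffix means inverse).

f' f'

  after f': (2 3 5 4)
  after f': (2 5)(3 4)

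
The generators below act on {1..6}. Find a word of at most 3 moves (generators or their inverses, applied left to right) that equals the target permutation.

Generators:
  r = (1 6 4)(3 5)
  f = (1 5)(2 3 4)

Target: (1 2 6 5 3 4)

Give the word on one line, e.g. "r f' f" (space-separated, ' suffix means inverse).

  after f': (1 5)(2 4 3)
  after r': (1 3 2 6)(4 5)
  after f': (1 2 6 5 3 4)

f' r' f'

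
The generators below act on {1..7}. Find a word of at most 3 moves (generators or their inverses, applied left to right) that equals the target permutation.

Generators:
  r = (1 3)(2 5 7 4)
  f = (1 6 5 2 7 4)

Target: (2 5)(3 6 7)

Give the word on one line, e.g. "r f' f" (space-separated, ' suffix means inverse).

r f r

  after r: (1 3)(2 5 7 4)
  after f: (1 3 6 5 4 7)
  after r: (2 5)(3 6 7)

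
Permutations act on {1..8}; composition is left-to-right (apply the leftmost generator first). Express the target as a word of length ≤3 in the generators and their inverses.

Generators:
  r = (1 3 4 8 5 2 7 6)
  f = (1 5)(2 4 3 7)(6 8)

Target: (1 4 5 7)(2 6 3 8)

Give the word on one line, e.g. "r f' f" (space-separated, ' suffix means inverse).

r r

  after r: (1 3 4 8 5 2 7 6)
  after r: (1 4 5 7)(2 6 3 8)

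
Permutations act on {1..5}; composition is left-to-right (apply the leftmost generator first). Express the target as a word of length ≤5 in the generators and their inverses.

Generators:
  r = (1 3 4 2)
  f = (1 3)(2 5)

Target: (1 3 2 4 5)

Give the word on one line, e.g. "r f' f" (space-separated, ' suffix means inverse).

r f' r f f

  after r: (1 3 4 2)
  after f': (2 3 4 5)
  after r: (1 3 2 4 5)
  after f: (2 4)(3 5)
  after f: (1 3 2 4 5)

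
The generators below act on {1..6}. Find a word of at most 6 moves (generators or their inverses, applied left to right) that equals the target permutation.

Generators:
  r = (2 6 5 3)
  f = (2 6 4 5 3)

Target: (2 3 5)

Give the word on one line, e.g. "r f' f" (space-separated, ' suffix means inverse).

  after f': (2 3 5 4 6)
  after r: (4 5)
  after f: (2 6 4 3)
  after r': (4 5 6)
  after f': (2 3 5)

f' r f r' f'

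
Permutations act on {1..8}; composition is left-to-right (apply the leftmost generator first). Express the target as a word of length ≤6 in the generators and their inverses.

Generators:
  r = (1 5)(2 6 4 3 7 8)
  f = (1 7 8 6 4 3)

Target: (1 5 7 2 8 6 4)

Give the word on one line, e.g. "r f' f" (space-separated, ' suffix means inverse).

  after r: (1 5)(2 6 4 3 7 8)
  after f': (1 5 3)(2 8)
  after r: (3 5 7 8 6 4)
  after r: (1 5 8 4 7 2 6 3)
  after f': (1 5 7 2 8 6 4)

r f' r r f'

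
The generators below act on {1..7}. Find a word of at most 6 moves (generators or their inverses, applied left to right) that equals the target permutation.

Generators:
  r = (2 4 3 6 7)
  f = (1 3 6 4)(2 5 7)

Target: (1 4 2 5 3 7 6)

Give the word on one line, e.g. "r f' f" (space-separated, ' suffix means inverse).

  after f': (1 4 6 3)(2 7 5)
  after f': (1 6)(2 5 7)(3 4)
  after r: (1 7 4 6)(2 5)
  after r: (1 2 5 4 7 3 6)
  after r: (1 4 2 5 3 7 6)

f' f' r r r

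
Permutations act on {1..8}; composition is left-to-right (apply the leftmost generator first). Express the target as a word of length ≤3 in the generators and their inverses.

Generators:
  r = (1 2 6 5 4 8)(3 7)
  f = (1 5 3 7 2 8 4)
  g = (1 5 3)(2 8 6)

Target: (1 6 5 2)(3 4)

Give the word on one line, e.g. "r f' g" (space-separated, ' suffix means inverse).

g r' f

  after g: (1 5 3)(2 8 6)
  after r': (1 6)(2 4 5 7 3 8)
  after f: (1 6 5 2)(3 4)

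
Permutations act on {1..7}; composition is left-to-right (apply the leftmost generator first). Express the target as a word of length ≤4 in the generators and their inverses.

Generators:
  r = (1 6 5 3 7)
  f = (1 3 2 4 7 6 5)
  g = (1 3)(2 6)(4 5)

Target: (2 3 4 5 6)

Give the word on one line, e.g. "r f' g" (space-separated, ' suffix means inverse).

f r f r'

  after f: (1 3 2 4 7 6 5)
  after r: (1 7 5 6 3 2 4)
  after f: (1 6 2 7)(3 4)
  after r': (2 3 4 5 6)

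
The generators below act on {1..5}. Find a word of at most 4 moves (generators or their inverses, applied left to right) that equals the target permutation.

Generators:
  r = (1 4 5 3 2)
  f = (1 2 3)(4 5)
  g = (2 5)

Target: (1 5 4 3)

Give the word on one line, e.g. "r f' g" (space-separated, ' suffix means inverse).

  after r': (1 2 3 5 4)
  after f: (1 3 4 2)
  after r': (1 5 4 3)

r' f r'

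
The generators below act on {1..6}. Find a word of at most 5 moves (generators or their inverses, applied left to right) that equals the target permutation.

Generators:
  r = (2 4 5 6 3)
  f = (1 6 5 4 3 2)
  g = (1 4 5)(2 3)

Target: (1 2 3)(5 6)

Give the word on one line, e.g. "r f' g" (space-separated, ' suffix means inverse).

f' g g

  after f': (1 2 3 4 5 6)
  after g: (1 3 5 6 4)
  after g: (1 2 3)(5 6)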